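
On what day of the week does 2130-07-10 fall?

Doomsday rule: the anchor day for the 2100s is Sunday. For year 30: 30÷12 = 2 r 6, and 6÷4 = 1, so 2+6+1 = 9.
Sunday + 9 ≡ Tuesday — that's 2130's doomsday.
In July the doomsday date is Jul 11.
Jul 10 is 1 day before Jul 11; 1 mod 7 = 1, so Tuesday − 1 = Monday.

Monday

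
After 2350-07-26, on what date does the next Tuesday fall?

Jul 26, 2350 is a Wednesday.
From Wednesday to the next Tuesday is 6 days.
Jul 26, 2350 + 6 = Aug 1, 2350.

August 1, 2350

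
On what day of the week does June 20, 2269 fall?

Doomsday rule: the anchor day for the 2200s is Friday. For year 69: 69÷12 = 5 r 9, and 9÷4 = 2, so 5+9+2 = 16.
Friday + 16 ≡ Sunday — that's 2269's doomsday.
In June the doomsday date is Jun 6.
Jun 20 is 14 days after Jun 6; 14 mod 7 = 0, so Sunday + 0 = Sunday.

Sunday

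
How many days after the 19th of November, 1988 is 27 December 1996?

Nov 19, 1988 → Nov 19, 1989: 365 days.
Nov 19, 1989 → Nov 19, 1990: 365 days.
Nov 19, 1990 → Nov 19, 1991: 365 days.
Nov 19, 1991 → Nov 19, 1992: 366 days (Feb 29, 1992 is in that span).
Nov 19, 1992 → Nov 19, 1993: 365 days.
Nov 19, 1993 → Nov 19, 1994: 365 days.
Nov 19, 1994 → Nov 19, 1995: 365 days.
Nov 19, 1995 → Nov 19, 1996: 366 days (Feb 29, 1996 is in that span).
Nov 19, 1996 → Dec 19, 1996: 30 days (November has 30).
Dec 19, 1996 → Dec 27, 1996: 8 days.
Total: 2960 days.

2960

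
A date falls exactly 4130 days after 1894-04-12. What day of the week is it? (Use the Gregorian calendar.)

First find the weekday of Apr 12, 1894. Doomsday rule: the anchor day for the 1800s is Friday. For year 94: 94÷12 = 7 r 10, and 10÷4 = 2, so 7+10+2 = 19.
Friday + 19 ≡ Wednesday — that's 1894's doomsday.
In April the doomsday date is Apr 4.
Apr 12 is 8 days after Apr 4; 8 mod 7 = 1, so Wednesday + 1 = Thursday.
4130 mod 7 = 0, so 4130 days after a Thursday is Thursday + 0 = Thursday.

Thursday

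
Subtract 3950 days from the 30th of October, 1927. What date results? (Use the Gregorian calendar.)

−365 (one year) → Oct 30, 1926 (3585 left).
−365 (one year) → Oct 30, 1925 (3220 left).
−365 (one year) → Oct 30, 1924 (2855 left).
−366 (one year; includes Feb 29, 1924) → Oct 30, 1923 (2489 left).
−365 (one year) → Oct 30, 1922 (2124 left).
−365 (one year) → Oct 30, 1921 (1759 left).
−365 (one year) → Oct 30, 1920 (1394 left).
−366 (one year; includes Feb 29, 1920) → Oct 30, 1919 (1028 left).
−365 (one year) → Oct 30, 1918 (663 left).
−365 (one year) → Oct 30, 1917 (298 left).
−30 → Sep 30, 1917 (end of Sep, 30 days; 268 left).
−30 → Aug 31, 1917 (end of Aug, 31 days; 238 left).
−31 → Jul 31, 1917 (end of Jul, 31 days; 207 left).
−31 → Jun 30, 1917 (end of Jun, 30 days; 176 left).
−30 → May 31, 1917 (end of May, 31 days; 146 left).
−31 → Apr 30, 1917 (end of Apr, 30 days; 115 left).
−30 → Mar 31, 1917 (end of Mar, 31 days; 85 left).
−31 → Feb 28, 1917 (end of Feb, 28 days; 54 left).
−28 → Jan 31, 1917 (end of Jan, 31 days; 26 left).
−26 → Jan 5, 1917.

January 5, 1917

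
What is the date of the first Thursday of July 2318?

July 1, 2318 is a Monday.
The first Thursday is therefore July 4 (3 days later).

July 4, 2318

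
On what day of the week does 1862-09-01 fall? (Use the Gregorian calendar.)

Doomsday rule: the anchor day for the 1800s is Friday. For year 62: 62÷12 = 5 r 2, and 2÷4 = 0, so 5+2+0 = 7.
Friday + 7 ≡ Friday — that's 1862's doomsday.
In September the doomsday date is Sep 5.
Sep 1 is 4 days before Sep 5; 4 mod 7 = 4, so Friday − 4 = Monday.

Monday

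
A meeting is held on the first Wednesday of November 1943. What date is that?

November 3, 1943

November 1, 1943 is a Monday.
The first Wednesday is therefore November 3 (2 days later).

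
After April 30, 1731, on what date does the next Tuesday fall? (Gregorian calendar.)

May 1, 1731

Apr 30, 1731 is a Monday.
From Monday to the next Tuesday is 1 day.
Apr 30, 1731 + 1 = May 1, 1731.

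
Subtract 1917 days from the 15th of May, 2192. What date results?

February 14, 2187

−366 (one year; includes Feb 29, 2192) → May 15, 2191 (1551 left).
−365 (one year) → May 15, 2190 (1186 left).
−365 (one year) → May 15, 2189 (821 left).
−365 (one year) → May 15, 2188 (456 left).
−366 (one year; includes Feb 29, 2188) → May 15, 2187 (90 left).
−15 → Apr 30, 2187 (end of Apr, 30 days; 75 left).
−30 → Mar 31, 2187 (end of Mar, 31 days; 45 left).
−31 → Feb 28, 2187 (end of Feb, 28 days; 14 left).
−14 → Feb 14, 2187.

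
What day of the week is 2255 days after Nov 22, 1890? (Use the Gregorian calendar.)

Sunday

Nov 22, 1890 is a Saturday.
2255 mod 7 = 1, so 2255 days after a Saturday is Saturday + 1 = Sunday.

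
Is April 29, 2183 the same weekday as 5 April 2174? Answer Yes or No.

Yes

From Apr 5, 2174 to Apr 29, 2183 is 3311 days.
3311 mod 7 = 0, so they are the same weekday.
(Apr 5, 2174 is a Tuesday; Apr 29, 2183 is a Tuesday.)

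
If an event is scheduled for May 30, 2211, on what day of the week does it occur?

Doomsday rule: the anchor day for the 2200s is Friday. For year 11: 11÷12 = 0 r 11, and 11÷4 = 2, so 0+11+2 = 13.
Friday + 13 ≡ Thursday — that's 2211's doomsday.
In May the doomsday date is May 9.
May 30 is 21 days after May 9; 21 mod 7 = 0, so Thursday + 0 = Thursday.

Thursday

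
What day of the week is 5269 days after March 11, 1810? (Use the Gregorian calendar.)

Friday

Mar 11, 1810 is a Sunday.
5269 mod 7 = 5, so 5269 days after a Sunday is Sunday + 5 = Friday.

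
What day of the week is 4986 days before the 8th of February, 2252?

Friday

Feb 8, 2252 is a Sunday.
4986 mod 7 = 2, so 4986 days before a Sunday is Sunday − 2 = Friday.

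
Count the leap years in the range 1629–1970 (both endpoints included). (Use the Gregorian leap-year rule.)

Multiples of 4 in [1629,1970]: 85.
Of those, multiples of 100: 3 (not leap unless ÷400).
Multiples of 400: 0.
Leap years = 85 − 3 + 0 = 82.

82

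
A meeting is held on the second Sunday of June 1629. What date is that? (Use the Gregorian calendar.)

June 10, 1629

June 1, 1629 is a Friday.
The first Sunday is therefore June 3 (2 days later).
The second Sunday is 3 + 1×7 = June 10.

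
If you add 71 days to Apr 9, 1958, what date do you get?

June 19, 1958

Apr has 30 days: +22 → May 1, 1958 (49 left).
May has 31 days: +31 → Jun 1, 1958 (18 left).
+18 → Jun 19, 1958.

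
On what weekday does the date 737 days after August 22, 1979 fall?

Friday

First find the weekday of Aug 22, 1979. Doomsday rule: the anchor day for the 1900s is Wednesday. For year 79: 79÷12 = 6 r 7, and 7÷4 = 1, so 6+7+1 = 14.
Wednesday + 14 ≡ Wednesday — that's 1979's doomsday.
In August the doomsday date is Aug 8.
Aug 22 is 14 days after Aug 8; 14 mod 7 = 0, so Wednesday + 0 = Wednesday.
737 mod 7 = 2, so 737 days after a Wednesday is Wednesday + 2 = Friday.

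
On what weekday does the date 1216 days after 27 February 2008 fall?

Monday

Feb 27, 2008 is a Wednesday.
1216 mod 7 = 5, so 1216 days after a Wednesday is Wednesday + 5 = Monday.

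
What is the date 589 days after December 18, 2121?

+365 (one year) → Dec 18, 2122 (224 left).
Dec has 31 days: +14 → Jan 1, 2123 (210 left).
Jan has 31 days: +31 → Feb 1, 2123 (179 left).
Feb has 28 days: +28 → Mar 1, 2123 (151 left).
Mar has 31 days: +31 → Apr 1, 2123 (120 left).
Apr has 30 days: +30 → May 1, 2123 (90 left).
May has 31 days: +31 → Jun 1, 2123 (59 left).
Jun has 30 days: +30 → Jul 1, 2123 (29 left).
+29 → Jul 30, 2123.

July 30, 2123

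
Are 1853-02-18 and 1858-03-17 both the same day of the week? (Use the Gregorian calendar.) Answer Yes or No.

No

From Feb 18, 1853 to Mar 17, 1858 is 1853 days.
1853 mod 7 = 5, so they are different weekdays.
(Feb 18, 1853 is a Friday; Mar 17, 1858 is a Wednesday.)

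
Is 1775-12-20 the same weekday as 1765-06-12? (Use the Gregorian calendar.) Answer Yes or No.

From Jun 12, 1765 to Dec 20, 1775 is 3843 days.
3843 mod 7 = 0, so they are the same weekday.
(Jun 12, 1765 is a Wednesday; Dec 20, 1775 is a Wednesday.)

Yes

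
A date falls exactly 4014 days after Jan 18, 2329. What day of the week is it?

Monday

Jan 18, 2329 is a Friday.
4014 mod 7 = 3, so 4014 days after a Friday is Friday + 3 = Monday.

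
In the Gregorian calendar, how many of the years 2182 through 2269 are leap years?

21

Multiples of 4 in [2182,2269]: 22.
Of those, multiples of 100: 1 (not leap unless ÷400).
Multiples of 400: 0.
Leap years = 22 − 1 + 0 = 21.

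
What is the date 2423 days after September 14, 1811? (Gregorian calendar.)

+366 (one year; includes Feb 29, 1812) → Sep 14, 1812 (2057 left).
+365 (one year) → Sep 14, 1813 (1692 left).
+365 (one year) → Sep 14, 1814 (1327 left).
+365 (one year) → Sep 14, 1815 (962 left).
+366 (one year; includes Feb 29, 1816) → Sep 14, 1816 (596 left).
+365 (one year) → Sep 14, 1817 (231 left).
Sep has 30 days: +17 → Oct 1, 1817 (214 left).
Oct has 31 days: +31 → Nov 1, 1817 (183 left).
Nov has 30 days: +30 → Dec 1, 1817 (153 left).
Dec has 31 days: +31 → Jan 1, 1818 (122 left).
Jan has 31 days: +31 → Feb 1, 1818 (91 left).
Feb has 28 days: +28 → Mar 1, 1818 (63 left).
Mar has 31 days: +31 → Apr 1, 1818 (32 left).
Apr has 30 days: +30 → May 1, 1818 (2 left).
+2 → May 3, 1818.

May 3, 1818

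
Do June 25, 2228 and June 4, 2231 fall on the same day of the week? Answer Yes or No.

From Jun 25, 2228 to Jun 4, 2231 is 1074 days.
1074 mod 7 = 3, so they are different weekdays.
(Jun 25, 2228 is a Wednesday; Jun 4, 2231 is a Saturday.)

No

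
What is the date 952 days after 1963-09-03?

April 12, 1966

+366 (one year; includes Feb 29, 1964) → Sep 3, 1964 (586 left).
+365 (one year) → Sep 3, 1965 (221 left).
Sep has 30 days: +28 → Oct 1, 1965 (193 left).
Oct has 31 days: +31 → Nov 1, 1965 (162 left).
Nov has 30 days: +30 → Dec 1, 1965 (132 left).
Dec has 31 days: +31 → Jan 1, 1966 (101 left).
Jan has 31 days: +31 → Feb 1, 1966 (70 left).
Feb has 28 days: +28 → Mar 1, 1966 (42 left).
Mar has 31 days: +31 → Apr 1, 1966 (11 left).
+11 → Apr 12, 1966.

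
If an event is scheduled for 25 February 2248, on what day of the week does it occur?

January 1, 2248 is a Saturday.
Jan 1, 2248 → Feb 1, 2248: 31 days (January has 31).
Feb 1, 2248 → Feb 25, 2248: 24 days.
Total: 55 days.
55 mod 7 = 6, so Saturday + 6 = Friday.

Friday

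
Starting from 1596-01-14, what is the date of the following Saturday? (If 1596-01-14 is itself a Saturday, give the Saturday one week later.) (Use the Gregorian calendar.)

January 20, 1596

Jan 14, 1596 is a Sunday.
From Sunday to the next Saturday is 6 days.
Jan 14, 1596 + 6 = Jan 20, 1596.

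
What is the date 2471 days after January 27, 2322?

+365 (one year) → Jan 27, 2323 (2106 left).
+365 (one year) → Jan 27, 2324 (1741 left).
+366 (one year; includes Feb 29, 2324) → Jan 27, 2325 (1375 left).
+365 (one year) → Jan 27, 2326 (1010 left).
+365 (one year) → Jan 27, 2327 (645 left).
+365 (one year) → Jan 27, 2328 (280 left).
Jan has 31 days: +5 → Feb 1, 2328 (275 left).
Feb has 29 days: +29 → Mar 1, 2328 (246 left).
Mar has 31 days: +31 → Apr 1, 2328 (215 left).
Apr has 30 days: +30 → May 1, 2328 (185 left).
May has 31 days: +31 → Jun 1, 2328 (154 left).
Jun has 30 days: +30 → Jul 1, 2328 (124 left).
Jul has 31 days: +31 → Aug 1, 2328 (93 left).
Aug has 31 days: +31 → Sep 1, 2328 (62 left).
Sep has 30 days: +30 → Oct 1, 2328 (32 left).
Oct has 31 days: +31 → Nov 1, 2328 (1 left).
+1 → Nov 2, 2328.

November 2, 2328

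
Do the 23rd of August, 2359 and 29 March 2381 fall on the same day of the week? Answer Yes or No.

From Aug 23, 2359 to Mar 29, 2381 is 7889 days.
7889 mod 7 = 0, so they are the same weekday.
(Aug 23, 2359 is a Sunday; Mar 29, 2381 is a Sunday.)

Yes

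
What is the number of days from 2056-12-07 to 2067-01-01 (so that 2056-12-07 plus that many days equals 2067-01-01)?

3677

Dec 7, 2056 → Dec 7, 2057: 365 days.
Dec 7, 2057 → Dec 7, 2058: 365 days.
Dec 7, 2058 → Dec 7, 2059: 365 days.
Dec 7, 2059 → Dec 7, 2060: 366 days (Feb 29, 2060 is in that span).
Dec 7, 2060 → Dec 7, 2061: 365 days.
Dec 7, 2061 → Dec 7, 2062: 365 days.
Dec 7, 2062 → Dec 7, 2063: 365 days.
Dec 7, 2063 → Dec 7, 2064: 366 days (Feb 29, 2064 is in that span).
Dec 7, 2064 → Dec 7, 2065: 365 days.
Dec 7, 2065 → Jan 7, 2066: 31 days (December has 31).
Jan 7, 2066 → Feb 7, 2066: 31 days (January has 31).
Feb 7, 2066 → Mar 7, 2066: 28 days (February has 28).
Mar 7, 2066 → Apr 7, 2066: 31 days (March has 31).
Apr 7, 2066 → May 7, 2066: 30 days (April has 30).
May 7, 2066 → Jun 7, 2066: 31 days (May has 31).
Jun 7, 2066 → Jul 7, 2066: 30 days (June has 30).
Jul 7, 2066 → Aug 7, 2066: 31 days (July has 31).
Aug 7, 2066 → Sep 7, 2066: 31 days (August has 31).
Sep 7, 2066 → Oct 7, 2066: 30 days (September has 30).
Oct 7, 2066 → Nov 7, 2066: 31 days (October has 31).
Nov 7, 2066 → Dec 7, 2066: 30 days (November has 30).
Dec 7, 2066 → Jan 1, 2067: 25 days.
Total: 3677 days.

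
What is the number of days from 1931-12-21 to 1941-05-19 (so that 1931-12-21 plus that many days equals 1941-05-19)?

3437

Dec 21, 1931 → Dec 21, 1932: 366 days (Feb 29, 1932 is in that span).
Dec 21, 1932 → Dec 21, 1933: 365 days.
Dec 21, 1933 → Dec 21, 1934: 365 days.
Dec 21, 1934 → Dec 21, 1935: 365 days.
Dec 21, 1935 → Dec 21, 1936: 366 days (Feb 29, 1936 is in that span).
Dec 21, 1936 → Dec 21, 1937: 365 days.
Dec 21, 1937 → Dec 21, 1938: 365 days.
Dec 21, 1938 → Dec 21, 1939: 365 days.
Dec 21, 1939 → Dec 21, 1940: 366 days (Feb 29, 1940 is in that span).
Dec 21, 1940 → Jan 21, 1941: 31 days (December has 31).
Jan 21, 1941 → Feb 21, 1941: 31 days (January has 31).
Feb 21, 1941 → Mar 21, 1941: 28 days (February has 28).
Mar 21, 1941 → Apr 21, 1941: 31 days (March has 31).
Apr 21, 1941 → May 19, 1941: 28 days.
Total: 3437 days.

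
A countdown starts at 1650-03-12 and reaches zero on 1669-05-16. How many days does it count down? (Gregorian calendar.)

7005

Mar 12, 1650 → Mar 12, 1651: 365 days.
Mar 12, 1651 → Mar 12, 1652: 366 days (Feb 29, 1652 is in that span).
Mar 12, 1652 → Mar 12, 1653: 365 days.
Mar 12, 1653 → Mar 12, 1654: 365 days.
Mar 12, 1654 → Mar 12, 1655: 365 days.
Mar 12, 1655 → Mar 12, 1656: 366 days (Feb 29, 1656 is in that span).
Mar 12, 1656 → Mar 12, 1657: 365 days.
Mar 12, 1657 → Mar 12, 1658: 365 days.
Mar 12, 1658 → Mar 12, 1659: 365 days.
Mar 12, 1659 → Mar 12, 1660: 366 days (Feb 29, 1660 is in that span).
Mar 12, 1660 → Mar 12, 1661: 365 days.
Mar 12, 1661 → Mar 12, 1662: 365 days.
Mar 12, 1662 → Mar 12, 1663: 365 days.
Mar 12, 1663 → Mar 12, 1664: 366 days (Feb 29, 1664 is in that span).
Mar 12, 1664 → Mar 12, 1665: 365 days.
Mar 12, 1665 → Mar 12, 1666: 365 days.
Mar 12, 1666 → Mar 12, 1667: 365 days.
Mar 12, 1667 → Mar 12, 1668: 366 days (Feb 29, 1668 is in that span).
Mar 12, 1668 → Mar 12, 1669: 365 days.
Mar 12, 1669 → Apr 12, 1669: 31 days (March has 31).
Apr 12, 1669 → May 12, 1669: 30 days (April has 30).
May 12, 1669 → May 16, 1669: 4 days.
Total: 7005 days.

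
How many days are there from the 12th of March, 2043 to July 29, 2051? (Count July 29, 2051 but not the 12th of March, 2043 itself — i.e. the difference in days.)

Mar 12, 2043 → Mar 12, 2044: 366 days (Feb 29, 2044 is in that span).
Mar 12, 2044 → Mar 12, 2045: 365 days.
Mar 12, 2045 → Mar 12, 2046: 365 days.
Mar 12, 2046 → Mar 12, 2047: 365 days.
Mar 12, 2047 → Mar 12, 2048: 366 days (Feb 29, 2048 is in that span).
Mar 12, 2048 → Mar 12, 2049: 365 days.
Mar 12, 2049 → Mar 12, 2050: 365 days.
Mar 12, 2050 → Mar 12, 2051: 365 days.
Mar 12, 2051 → Apr 12, 2051: 31 days (March has 31).
Apr 12, 2051 → May 12, 2051: 30 days (April has 30).
May 12, 2051 → Jun 12, 2051: 31 days (May has 31).
Jun 12, 2051 → Jul 12, 2051: 30 days (June has 30).
Jul 12, 2051 → Jul 29, 2051: 17 days.
Total: 3061 days.

3061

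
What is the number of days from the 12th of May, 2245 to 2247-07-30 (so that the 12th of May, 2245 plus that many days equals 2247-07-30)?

809

May 12, 2245 → May 12, 2246: 365 days.
May 12, 2246 → May 12, 2247: 365 days.
May 12, 2247 → Jun 12, 2247: 31 days (May has 31).
Jun 12, 2247 → Jul 12, 2247: 30 days (June has 30).
Jul 12, 2247 → Jul 30, 2247: 18 days.
Total: 809 days.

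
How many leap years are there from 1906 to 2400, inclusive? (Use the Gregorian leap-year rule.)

Multiples of 4 in [1906,2400]: 124.
Of those, multiples of 100: 5 (not leap unless ÷400).
Multiples of 400: 2.
Leap years = 124 − 5 + 2 = 121.

121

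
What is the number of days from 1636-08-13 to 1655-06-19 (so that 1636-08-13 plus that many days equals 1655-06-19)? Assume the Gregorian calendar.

Aug 13, 1636 → Aug 13, 1637: 365 days.
Aug 13, 1637 → Aug 13, 1638: 365 days.
Aug 13, 1638 → Aug 13, 1639: 365 days.
Aug 13, 1639 → Aug 13, 1640: 366 days (Feb 29, 1640 is in that span).
Aug 13, 1640 → Aug 13, 1641: 365 days.
Aug 13, 1641 → Aug 13, 1642: 365 days.
Aug 13, 1642 → Aug 13, 1643: 365 days.
Aug 13, 1643 → Aug 13, 1644: 366 days (Feb 29, 1644 is in that span).
Aug 13, 1644 → Aug 13, 1645: 365 days.
Aug 13, 1645 → Aug 13, 1646: 365 days.
Aug 13, 1646 → Aug 13, 1647: 365 days.
Aug 13, 1647 → Aug 13, 1648: 366 days (Feb 29, 1648 is in that span).
Aug 13, 1648 → Aug 13, 1649: 365 days.
Aug 13, 1649 → Aug 13, 1650: 365 days.
Aug 13, 1650 → Aug 13, 1651: 365 days.
Aug 13, 1651 → Aug 13, 1652: 366 days (Feb 29, 1652 is in that span).
Aug 13, 1652 → Aug 13, 1653: 365 days.
Aug 13, 1653 → Aug 13, 1654: 365 days.
Aug 13, 1654 → Sep 13, 1654: 31 days (August has 31).
Sep 13, 1654 → Oct 13, 1654: 30 days (September has 30).
Oct 13, 1654 → Nov 13, 1654: 31 days (October has 31).
Nov 13, 1654 → Dec 13, 1654: 30 days (November has 30).
Dec 13, 1654 → Jan 13, 1655: 31 days (December has 31).
Jan 13, 1655 → Feb 13, 1655: 31 days (January has 31).
Feb 13, 1655 → Mar 13, 1655: 28 days (February has 28).
Mar 13, 1655 → Apr 13, 1655: 31 days (March has 31).
Apr 13, 1655 → May 13, 1655: 30 days (April has 30).
May 13, 1655 → Jun 13, 1655: 31 days (May has 31).
Jun 13, 1655 → Jun 19, 1655: 6 days.
Total: 6884 days.

6884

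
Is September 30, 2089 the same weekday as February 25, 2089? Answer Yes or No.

From Feb 25, 2089 to Sep 30, 2089 is 217 days.
217 mod 7 = 0, so they are the same weekday.
(Feb 25, 2089 is a Friday; Sep 30, 2089 is a Friday.)

Yes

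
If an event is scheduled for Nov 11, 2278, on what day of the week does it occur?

Monday

Doomsday rule: the anchor day for the 2200s is Friday. For year 78: 78÷12 = 6 r 6, and 6÷4 = 1, so 6+6+1 = 13.
Friday + 13 ≡ Thursday — that's 2278's doomsday.
In November the doomsday date is Nov 7.
Nov 11 is 4 days after Nov 7; 4 mod 7 = 4, so Thursday + 4 = Monday.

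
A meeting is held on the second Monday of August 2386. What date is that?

August 1, 2386 is a Friday.
The first Monday is therefore August 4 (3 days later).
The second Monday is 4 + 1×7 = August 11.

August 11, 2386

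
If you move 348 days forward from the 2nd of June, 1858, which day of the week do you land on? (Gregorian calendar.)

Monday

First find the weekday of Jun 2, 1858. Doomsday rule: the anchor day for the 1800s is Friday. For year 58: 58÷12 = 4 r 10, and 10÷4 = 2, so 4+10+2 = 16.
Friday + 16 ≡ Sunday — that's 1858's doomsday.
In June the doomsday date is Jun 6.
Jun 2 is 4 days before Jun 6; 4 mod 7 = 4, so Sunday − 4 = Wednesday.
348 mod 7 = 5, so 348 days after a Wednesday is Wednesday + 5 = Monday.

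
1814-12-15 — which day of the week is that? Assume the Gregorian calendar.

Doomsday rule: the anchor day for the 1800s is Friday. For year 14: 14÷12 = 1 r 2, and 2÷4 = 0, so 1+2+0 = 3.
Friday + 3 ≡ Monday — that's 1814's doomsday.
In December the doomsday date is Dec 12.
Dec 15 is 3 days after Dec 12; 3 mod 7 = 3, so Monday + 3 = Thursday.

Thursday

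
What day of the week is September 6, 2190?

Monday

Doomsday rule: the anchor day for the 2100s is Sunday. For year 90: 90÷12 = 7 r 6, and 6÷4 = 1, so 7+6+1 = 14.
Sunday + 14 ≡ Sunday — that's 2190's doomsday.
In September the doomsday date is Sep 5.
Sep 6 is 1 day after Sep 5; 1 mod 7 = 1, so Sunday + 1 = Monday.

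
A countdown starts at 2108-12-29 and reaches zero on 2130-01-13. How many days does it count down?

Dec 29, 2108 → Dec 29, 2109: 365 days.
Dec 29, 2109 → Dec 29, 2110: 365 days.
Dec 29, 2110 → Dec 29, 2111: 365 days.
Dec 29, 2111 → Dec 29, 2112: 366 days (Feb 29, 2112 is in that span).
Dec 29, 2112 → Dec 29, 2113: 365 days.
Dec 29, 2113 → Dec 29, 2114: 365 days.
Dec 29, 2114 → Dec 29, 2115: 365 days.
Dec 29, 2115 → Dec 29, 2116: 366 days (Feb 29, 2116 is in that span).
Dec 29, 2116 → Dec 29, 2117: 365 days.
Dec 29, 2117 → Dec 29, 2118: 365 days.
Dec 29, 2118 → Dec 29, 2119: 365 days.
Dec 29, 2119 → Dec 29, 2120: 366 days (Feb 29, 2120 is in that span).
Dec 29, 2120 → Dec 29, 2121: 365 days.
Dec 29, 2121 → Dec 29, 2122: 365 days.
Dec 29, 2122 → Dec 29, 2123: 365 days.
Dec 29, 2123 → Dec 29, 2124: 366 days (Feb 29, 2124 is in that span).
Dec 29, 2124 → Dec 29, 2125: 365 days.
Dec 29, 2125 → Dec 29, 2126: 365 days.
Dec 29, 2126 → Dec 29, 2127: 365 days.
Dec 29, 2127 → Dec 29, 2128: 366 days (Feb 29, 2128 is in that span).
Dec 29, 2128 → Jan 29, 2129: 31 days (December has 31).
Jan 29, 2129 → Feb 28, 2129: 30 days (January has 31).
Feb 28, 2129 → Mar 28, 2129: 28 days (February has 28).
Mar 28, 2129 → Apr 28, 2129: 31 days (March has 31).
Apr 28, 2129 → May 28, 2129: 30 days (April has 30).
May 28, 2129 → Jun 28, 2129: 31 days (May has 31).
Jun 28, 2129 → Jul 28, 2129: 30 days (June has 30).
Jul 28, 2129 → Aug 28, 2129: 31 days (July has 31).
Aug 28, 2129 → Sep 28, 2129: 31 days (August has 31).
Sep 28, 2129 → Oct 28, 2129: 30 days (September has 30).
Oct 28, 2129 → Nov 28, 2129: 31 days (October has 31).
Nov 28, 2129 → Dec 28, 2129: 30 days (November has 30).
Dec 28, 2129 → Jan 13, 2130: 16 days.
Total: 7685 days.

7685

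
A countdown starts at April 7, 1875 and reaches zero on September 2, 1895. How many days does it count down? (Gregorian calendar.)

Apr 7, 1875 → Apr 7, 1876: 366 days (Feb 29, 1876 is in that span).
Apr 7, 1876 → Apr 7, 1877: 365 days.
Apr 7, 1877 → Apr 7, 1878: 365 days.
Apr 7, 1878 → Apr 7, 1879: 365 days.
Apr 7, 1879 → Apr 7, 1880: 366 days (Feb 29, 1880 is in that span).
Apr 7, 1880 → Apr 7, 1881: 365 days.
Apr 7, 1881 → Apr 7, 1882: 365 days.
Apr 7, 1882 → Apr 7, 1883: 365 days.
Apr 7, 1883 → Apr 7, 1884: 366 days (Feb 29, 1884 is in that span).
Apr 7, 1884 → Apr 7, 1885: 365 days.
Apr 7, 1885 → Apr 7, 1886: 365 days.
Apr 7, 1886 → Apr 7, 1887: 365 days.
Apr 7, 1887 → Apr 7, 1888: 366 days (Feb 29, 1888 is in that span).
Apr 7, 1888 → Apr 7, 1889: 365 days.
Apr 7, 1889 → Apr 7, 1890: 365 days.
Apr 7, 1890 → Apr 7, 1891: 365 days.
Apr 7, 1891 → Apr 7, 1892: 366 days (Feb 29, 1892 is in that span).
Apr 7, 1892 → Apr 7, 1893: 365 days.
Apr 7, 1893 → Apr 7, 1894: 365 days.
Apr 7, 1894 → Apr 7, 1895: 365 days.
Apr 7, 1895 → May 7, 1895: 30 days (April has 30).
May 7, 1895 → Jun 7, 1895: 31 days (May has 31).
Jun 7, 1895 → Jul 7, 1895: 30 days (June has 30).
Jul 7, 1895 → Aug 7, 1895: 31 days (July has 31).
Aug 7, 1895 → Sep 2, 1895: 26 days.
Total: 7453 days.

7453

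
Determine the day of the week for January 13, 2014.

Doomsday rule: the anchor day for the 2000s is Tuesday. For year 14: 14÷12 = 1 r 2, and 2÷4 = 0, so 1+2+0 = 3.
Tuesday + 3 ≡ Friday — that's 2014's doomsday.
In January the doomsday date is Jan 3 (2014 is not a leap year).
Jan 13 is 10 days after Jan 3; 10 mod 7 = 3, so Friday + 3 = Monday.

Monday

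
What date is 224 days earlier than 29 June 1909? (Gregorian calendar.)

November 17, 1908

−29 → May 31, 1909 (end of May, 31 days; 195 left).
−31 → Apr 30, 1909 (end of Apr, 30 days; 164 left).
−30 → Mar 31, 1909 (end of Mar, 31 days; 134 left).
−31 → Feb 28, 1909 (end of Feb, 28 days; 103 left).
−28 → Jan 31, 1909 (end of Jan, 31 days; 75 left).
−31 → Dec 31, 1908 (end of Dec, 31 days; 44 left).
−31 → Nov 30, 1908 (end of Nov, 30 days; 13 left).
−13 → Nov 17, 1908.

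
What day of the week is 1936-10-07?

Wednesday

Doomsday rule: the anchor day for the 1900s is Wednesday. For year 36: 36÷12 = 3 r 0, and 0÷4 = 0, so 3+0+0 = 3.
Wednesday + 3 ≡ Saturday — that's 1936's doomsday.
In October the doomsday date is Oct 10.
Oct 7 is 3 days before Oct 10; 3 mod 7 = 3, so Saturday − 3 = Wednesday.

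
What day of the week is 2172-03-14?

Doomsday rule: the anchor day for the 2100s is Sunday. For year 72: 72÷12 = 6 r 0, and 0÷4 = 0, so 6+0+0 = 6.
Sunday + 6 ≡ Saturday — that's 2172's doomsday.
In March the doomsday date is Mar 14.
Mar 14 is the doomsday itself: Saturday.

Saturday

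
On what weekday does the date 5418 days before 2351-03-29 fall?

First find the weekday of Mar 29, 2351. Doomsday rule: the anchor day for the 2300s is Wednesday. For year 51: 51÷12 = 4 r 3, and 3÷4 = 0, so 4+3+0 = 7.
Wednesday + 7 ≡ Wednesday — that's 2351's doomsday.
In March the doomsday date is Mar 14.
Mar 29 is 15 days after Mar 14; 15 mod 7 = 1, so Wednesday + 1 = Thursday.
5418 mod 7 = 0, so 5418 days before a Thursday is Thursday − 0 = Thursday.

Thursday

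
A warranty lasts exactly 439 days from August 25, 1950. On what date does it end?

+365 (one year) → Aug 25, 1951 (74 left).
Aug has 31 days: +7 → Sep 1, 1951 (67 left).
Sep has 30 days: +30 → Oct 1, 1951 (37 left).
Oct has 31 days: +31 → Nov 1, 1951 (6 left).
+6 → Nov 7, 1951.

November 7, 1951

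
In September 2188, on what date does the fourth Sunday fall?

September 28, 2188

September 1, 2188 is a Monday.
The first Sunday is therefore September 7 (6 days later).
The fourth Sunday is 7 + 3×7 = September 28.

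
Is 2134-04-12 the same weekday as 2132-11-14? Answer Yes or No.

No

From Nov 14, 2132 to Apr 12, 2134 is 514 days.
514 mod 7 = 3, so they are different weekdays.
(Nov 14, 2132 is a Friday; Apr 12, 2134 is a Monday.)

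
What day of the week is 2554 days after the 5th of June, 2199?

First find the weekday of Jun 5, 2199. Doomsday rule: the anchor day for the 2100s is Sunday. For year 99: 99÷12 = 8 r 3, and 3÷4 = 0, so 8+3+0 = 11.
Sunday + 11 ≡ Thursday — that's 2199's doomsday.
In June the doomsday date is Jun 6.
Jun 5 is 1 day before Jun 6; 1 mod 7 = 1, so Thursday − 1 = Wednesday.
2554 mod 7 = 6, so 2554 days after a Wednesday is Wednesday + 6 = Tuesday.

Tuesday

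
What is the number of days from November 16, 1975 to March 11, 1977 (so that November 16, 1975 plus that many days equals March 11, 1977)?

Nov 16, 1975 → Nov 16, 1976: 366 days (Feb 29, 1976 is in that span).
Nov 16, 1976 → Dec 16, 1976: 30 days (November has 30).
Dec 16, 1976 → Jan 16, 1977: 31 days (December has 31).
Jan 16, 1977 → Feb 16, 1977: 31 days (January has 31).
Feb 16, 1977 → Mar 11, 1977: 23 days.
Total: 481 days.

481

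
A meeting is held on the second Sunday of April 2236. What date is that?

April 10, 2236

April 1, 2236 is a Friday.
The first Sunday is therefore April 3 (2 days later).
The second Sunday is 3 + 1×7 = April 10.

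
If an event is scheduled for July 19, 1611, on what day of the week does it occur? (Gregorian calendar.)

Doomsday rule: the anchor day for the 1600s is Tuesday. For year 11: 11÷12 = 0 r 11, and 11÷4 = 2, so 0+11+2 = 13.
Tuesday + 13 ≡ Monday — that's 1611's doomsday.
In July the doomsday date is Jul 11.
Jul 19 is 8 days after Jul 11; 8 mod 7 = 1, so Monday + 1 = Tuesday.

Tuesday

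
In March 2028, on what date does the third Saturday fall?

March 18, 2028

March 1, 2028 is a Wednesday.
The first Saturday is therefore March 4 (3 days later).
The third Saturday is 4 + 2×7 = March 18.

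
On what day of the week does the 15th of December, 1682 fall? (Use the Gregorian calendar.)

Doomsday rule: the anchor day for the 1600s is Tuesday. For year 82: 82÷12 = 6 r 10, and 10÷4 = 2, so 6+10+2 = 18.
Tuesday + 18 ≡ Saturday — that's 1682's doomsday.
In December the doomsday date is Dec 12.
Dec 15 is 3 days after Dec 12; 3 mod 7 = 3, so Saturday + 3 = Tuesday.

Tuesday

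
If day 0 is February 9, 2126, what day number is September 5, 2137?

4226

Feb 9, 2126 → Feb 9, 2127: 365 days.
Feb 9, 2127 → Feb 9, 2128: 365 days.
Feb 9, 2128 → Feb 9, 2129: 366 days (Feb 29, 2128 is in that span).
Feb 9, 2129 → Feb 9, 2130: 365 days.
Feb 9, 2130 → Feb 9, 2131: 365 days.
Feb 9, 2131 → Feb 9, 2132: 365 days.
Feb 9, 2132 → Feb 9, 2133: 366 days (Feb 29, 2132 is in that span).
Feb 9, 2133 → Feb 9, 2134: 365 days.
Feb 9, 2134 → Feb 9, 2135: 365 days.
Feb 9, 2135 → Feb 9, 2136: 365 days.
Feb 9, 2136 → Feb 9, 2137: 366 days (Feb 29, 2136 is in that span).
Feb 9, 2137 → Mar 9, 2137: 28 days (February has 28).
Mar 9, 2137 → Apr 9, 2137: 31 days (March has 31).
Apr 9, 2137 → May 9, 2137: 30 days (April has 30).
May 9, 2137 → Jun 9, 2137: 31 days (May has 31).
Jun 9, 2137 → Jul 9, 2137: 30 days (June has 30).
Jul 9, 2137 → Aug 9, 2137: 31 days (July has 31).
Aug 9, 2137 → Sep 5, 2137: 27 days.
Total: 4226 days.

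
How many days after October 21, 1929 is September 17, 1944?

Oct 21, 1929 → Oct 21, 1930: 365 days.
Oct 21, 1930 → Oct 21, 1931: 365 days.
Oct 21, 1931 → Oct 21, 1932: 366 days (Feb 29, 1932 is in that span).
Oct 21, 1932 → Oct 21, 1933: 365 days.
Oct 21, 1933 → Oct 21, 1934: 365 days.
Oct 21, 1934 → Oct 21, 1935: 365 days.
Oct 21, 1935 → Oct 21, 1936: 366 days (Feb 29, 1936 is in that span).
Oct 21, 1936 → Oct 21, 1937: 365 days.
Oct 21, 1937 → Oct 21, 1938: 365 days.
Oct 21, 1938 → Oct 21, 1939: 365 days.
Oct 21, 1939 → Oct 21, 1940: 366 days (Feb 29, 1940 is in that span).
Oct 21, 1940 → Oct 21, 1941: 365 days.
Oct 21, 1941 → Oct 21, 1942: 365 days.
Oct 21, 1942 → Oct 21, 1943: 365 days.
Oct 21, 1943 → Nov 21, 1943: 31 days (October has 31).
Nov 21, 1943 → Dec 21, 1943: 30 days (November has 30).
Dec 21, 1943 → Jan 21, 1944: 31 days (December has 31).
Jan 21, 1944 → Feb 21, 1944: 31 days (January has 31).
Feb 21, 1944 → Mar 21, 1944: 29 days (February has 29).
Mar 21, 1944 → Apr 21, 1944: 31 days (March has 31).
Apr 21, 1944 → May 21, 1944: 30 days (April has 30).
May 21, 1944 → Jun 21, 1944: 31 days (May has 31).
Jun 21, 1944 → Jul 21, 1944: 30 days (June has 30).
Jul 21, 1944 → Aug 21, 1944: 31 days (July has 31).
Aug 21, 1944 → Sep 17, 1944: 27 days.
Total: 5445 days.

5445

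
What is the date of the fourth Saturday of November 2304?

November 26, 2304

November 1, 2304 is a Tuesday.
The first Saturday is therefore November 5 (4 days later).
The fourth Saturday is 5 + 3×7 = November 26.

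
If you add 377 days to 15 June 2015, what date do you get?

June 26, 2016

Jun has 30 days: +16 → Jul 1, 2015 (361 left).
Jul has 31 days: +31 → Aug 1, 2015 (330 left).
Aug has 31 days: +31 → Sep 1, 2015 (299 left).
Sep has 30 days: +30 → Oct 1, 2015 (269 left).
Oct has 31 days: +31 → Nov 1, 2015 (238 left).
Nov has 30 days: +30 → Dec 1, 2015 (208 left).
Dec has 31 days: +31 → Jan 1, 2016 (177 left).
Jan has 31 days: +31 → Feb 1, 2016 (146 left).
Feb has 29 days: +29 → Mar 1, 2016 (117 left).
Mar has 31 days: +31 → Apr 1, 2016 (86 left).
Apr has 30 days: +30 → May 1, 2016 (56 left).
May has 31 days: +31 → Jun 1, 2016 (25 left).
+25 → Jun 26, 2016.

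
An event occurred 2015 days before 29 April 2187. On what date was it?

October 22, 2181

−365 (one year) → Apr 29, 2186 (1650 left).
−365 (one year) → Apr 29, 2185 (1285 left).
−365 (one year) → Apr 29, 2184 (920 left).
−366 (one year; includes Feb 29, 2184) → Apr 29, 2183 (554 left).
−365 (one year) → Apr 29, 2182 (189 left).
−29 → Mar 31, 2182 (end of Mar, 31 days; 160 left).
−31 → Feb 28, 2182 (end of Feb, 28 days; 129 left).
−28 → Jan 31, 2182 (end of Jan, 31 days; 101 left).
−31 → Dec 31, 2181 (end of Dec, 31 days; 70 left).
−31 → Nov 30, 2181 (end of Nov, 30 days; 39 left).
−30 → Oct 31, 2181 (end of Oct, 31 days; 9 left).
−9 → Oct 22, 2181.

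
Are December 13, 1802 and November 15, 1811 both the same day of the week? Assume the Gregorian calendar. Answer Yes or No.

No

From Dec 13, 1802 to Nov 15, 1811 is 3259 days.
3259 mod 7 = 4, so they are different weekdays.
(Dec 13, 1802 is a Monday; Nov 15, 1811 is a Friday.)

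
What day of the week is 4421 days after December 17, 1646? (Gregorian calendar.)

Friday

Dec 17, 1646 is a Monday.
4421 mod 7 = 4, so 4421 days after a Monday is Monday + 4 = Friday.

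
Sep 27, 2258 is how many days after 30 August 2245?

4776

Aug 30, 2245 → Aug 30, 2246: 365 days.
Aug 30, 2246 → Aug 30, 2247: 365 days.
Aug 30, 2247 → Aug 30, 2248: 366 days (Feb 29, 2248 is in that span).
Aug 30, 2248 → Aug 30, 2249: 365 days.
Aug 30, 2249 → Aug 30, 2250: 365 days.
Aug 30, 2250 → Aug 30, 2251: 365 days.
Aug 30, 2251 → Aug 30, 2252: 366 days (Feb 29, 2252 is in that span).
Aug 30, 2252 → Aug 30, 2253: 365 days.
Aug 30, 2253 → Aug 30, 2254: 365 days.
Aug 30, 2254 → Aug 30, 2255: 365 days.
Aug 30, 2255 → Aug 30, 2256: 366 days (Feb 29, 2256 is in that span).
Aug 30, 2256 → Aug 30, 2257: 365 days.
Aug 30, 2257 → Sep 30, 2257: 31 days (August has 31).
Sep 30, 2257 → Oct 30, 2257: 30 days (September has 30).
Oct 30, 2257 → Nov 30, 2257: 31 days (October has 31).
Nov 30, 2257 → Dec 30, 2257: 30 days (November has 30).
Dec 30, 2257 → Jan 30, 2258: 31 days (December has 31).
Jan 30, 2258 → Feb 28, 2258: 29 days (January has 31).
Feb 28, 2258 → Mar 28, 2258: 28 days (February has 28).
Mar 28, 2258 → Apr 28, 2258: 31 days (March has 31).
Apr 28, 2258 → May 28, 2258: 30 days (April has 30).
May 28, 2258 → Jun 28, 2258: 31 days (May has 31).
Jun 28, 2258 → Jul 28, 2258: 30 days (June has 30).
Jul 28, 2258 → Aug 28, 2258: 31 days (July has 31).
Aug 28, 2258 → Sep 27, 2258: 30 days.
Total: 4776 days.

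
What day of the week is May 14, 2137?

Tuesday

January 1, 2137 is a Tuesday.
Jan 1, 2137 → Feb 1, 2137: 31 days (January has 31).
Feb 1, 2137 → Mar 1, 2137: 28 days (February has 28).
Mar 1, 2137 → Apr 1, 2137: 31 days (March has 31).
Apr 1, 2137 → May 1, 2137: 30 days (April has 30).
May 1, 2137 → May 14, 2137: 13 days.
Total: 133 days.
133 mod 7 = 0, so Tuesday + 0 = Tuesday.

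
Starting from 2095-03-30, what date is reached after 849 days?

+366 (one year; includes Feb 29, 2096) → Mar 30, 2096 (483 left).
+365 (one year) → Mar 30, 2097 (118 left).
Mar has 31 days: +2 → Apr 1, 2097 (116 left).
Apr has 30 days: +30 → May 1, 2097 (86 left).
May has 31 days: +31 → Jun 1, 2097 (55 left).
Jun has 30 days: +30 → Jul 1, 2097 (25 left).
+25 → Jul 26, 2097.

July 26, 2097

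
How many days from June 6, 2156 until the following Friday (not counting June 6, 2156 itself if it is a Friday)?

5

Jun 6, 2156 is a Sunday.
From Sunday to the next Friday is 5 days.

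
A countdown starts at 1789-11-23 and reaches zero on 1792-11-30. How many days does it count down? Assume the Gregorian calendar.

1103

Nov 23, 1789 → Nov 23, 1790: 365 days.
Nov 23, 1790 → Nov 23, 1791: 365 days.
Nov 23, 1791 → Dec 23, 1791: 30 days (November has 30).
Dec 23, 1791 → Jan 23, 1792: 31 days (December has 31).
Jan 23, 1792 → Feb 23, 1792: 31 days (January has 31).
Feb 23, 1792 → Mar 23, 1792: 29 days (February has 29).
Mar 23, 1792 → Apr 23, 1792: 31 days (March has 31).
Apr 23, 1792 → May 23, 1792: 30 days (April has 30).
May 23, 1792 → Jun 23, 1792: 31 days (May has 31).
Jun 23, 1792 → Jul 23, 1792: 30 days (June has 30).
Jul 23, 1792 → Aug 23, 1792: 31 days (July has 31).
Aug 23, 1792 → Sep 23, 1792: 31 days (August has 31).
Sep 23, 1792 → Oct 23, 1792: 30 days (September has 30).
Oct 23, 1792 → Nov 23, 1792: 31 days (October has 31).
Nov 23, 1792 → Nov 30, 1792: 7 days.
Total: 1103 days.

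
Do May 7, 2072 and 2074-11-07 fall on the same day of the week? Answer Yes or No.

No

From May 7, 2072 to Nov 7, 2074 is 914 days.
914 mod 7 = 4, so they are different weekdays.
(May 7, 2072 is a Saturday; Nov 7, 2074 is a Wednesday.)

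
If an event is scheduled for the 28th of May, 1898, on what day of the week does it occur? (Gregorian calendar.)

Doomsday rule: the anchor day for the 1800s is Friday. For year 98: 98÷12 = 8 r 2, and 2÷4 = 0, so 8+2+0 = 10.
Friday + 10 ≡ Monday — that's 1898's doomsday.
In May the doomsday date is May 9.
May 28 is 19 days after May 9; 19 mod 7 = 5, so Monday + 5 = Saturday.

Saturday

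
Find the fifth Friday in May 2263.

May 29, 2263

May 1, 2263 is a Friday.
The first Friday is therefore May 1 (same day).
The fifth Friday is 1 + 4×7 = May 29.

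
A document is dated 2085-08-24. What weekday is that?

Doomsday rule: the anchor day for the 2000s is Tuesday. For year 85: 85÷12 = 7 r 1, and 1÷4 = 0, so 7+1+0 = 8.
Tuesday + 8 ≡ Wednesday — that's 2085's doomsday.
In August the doomsday date is Aug 8.
Aug 24 is 16 days after Aug 8; 16 mod 7 = 2, so Wednesday + 2 = Friday.

Friday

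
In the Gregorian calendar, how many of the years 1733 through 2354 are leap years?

Multiples of 4 in [1733,2354]: 155.
Of those, multiples of 100: 6 (not leap unless ÷400).
Multiples of 400: 1.
Leap years = 155 − 6 + 1 = 150.

150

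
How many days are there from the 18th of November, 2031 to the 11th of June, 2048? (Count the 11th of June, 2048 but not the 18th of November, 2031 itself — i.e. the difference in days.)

Nov 18, 2031 → Nov 18, 2032: 366 days (Feb 29, 2032 is in that span).
Nov 18, 2032 → Nov 18, 2033: 365 days.
Nov 18, 2033 → Nov 18, 2034: 365 days.
Nov 18, 2034 → Nov 18, 2035: 365 days.
Nov 18, 2035 → Nov 18, 2036: 366 days (Feb 29, 2036 is in that span).
Nov 18, 2036 → Nov 18, 2037: 365 days.
Nov 18, 2037 → Nov 18, 2038: 365 days.
Nov 18, 2038 → Nov 18, 2039: 365 days.
Nov 18, 2039 → Nov 18, 2040: 366 days (Feb 29, 2040 is in that span).
Nov 18, 2040 → Nov 18, 2041: 365 days.
Nov 18, 2041 → Nov 18, 2042: 365 days.
Nov 18, 2042 → Nov 18, 2043: 365 days.
Nov 18, 2043 → Nov 18, 2044: 366 days (Feb 29, 2044 is in that span).
Nov 18, 2044 → Nov 18, 2045: 365 days.
Nov 18, 2045 → Nov 18, 2046: 365 days.
Nov 18, 2046 → Nov 18, 2047: 365 days.
Nov 18, 2047 → Dec 18, 2047: 30 days (November has 30).
Dec 18, 2047 → Jan 18, 2048: 31 days (December has 31).
Jan 18, 2048 → Feb 18, 2048: 31 days (January has 31).
Feb 18, 2048 → Mar 18, 2048: 29 days (February has 29).
Mar 18, 2048 → Apr 18, 2048: 31 days (March has 31).
Apr 18, 2048 → May 18, 2048: 30 days (April has 30).
May 18, 2048 → Jun 11, 2048: 24 days.
Total: 6050 days.

6050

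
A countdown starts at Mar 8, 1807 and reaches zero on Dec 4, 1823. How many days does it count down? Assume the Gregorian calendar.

Mar 8, 1807 → Mar 8, 1808: 366 days (Feb 29, 1808 is in that span).
Mar 8, 1808 → Mar 8, 1809: 365 days.
Mar 8, 1809 → Mar 8, 1810: 365 days.
Mar 8, 1810 → Mar 8, 1811: 365 days.
Mar 8, 1811 → Mar 8, 1812: 366 days (Feb 29, 1812 is in that span).
Mar 8, 1812 → Mar 8, 1813: 365 days.
Mar 8, 1813 → Mar 8, 1814: 365 days.
Mar 8, 1814 → Mar 8, 1815: 365 days.
Mar 8, 1815 → Mar 8, 1816: 366 days (Feb 29, 1816 is in that span).
Mar 8, 1816 → Mar 8, 1817: 365 days.
Mar 8, 1817 → Mar 8, 1818: 365 days.
Mar 8, 1818 → Mar 8, 1819: 365 days.
Mar 8, 1819 → Mar 8, 1820: 366 days (Feb 29, 1820 is in that span).
Mar 8, 1820 → Mar 8, 1821: 365 days.
Mar 8, 1821 → Mar 8, 1822: 365 days.
Mar 8, 1822 → Mar 8, 1823: 365 days.
Mar 8, 1823 → Apr 8, 1823: 31 days (March has 31).
Apr 8, 1823 → May 8, 1823: 30 days (April has 30).
May 8, 1823 → Jun 8, 1823: 31 days (May has 31).
Jun 8, 1823 → Jul 8, 1823: 30 days (June has 30).
Jul 8, 1823 → Aug 8, 1823: 31 days (July has 31).
Aug 8, 1823 → Sep 8, 1823: 31 days (August has 31).
Sep 8, 1823 → Oct 8, 1823: 30 days (September has 30).
Oct 8, 1823 → Nov 8, 1823: 31 days (October has 31).
Nov 8, 1823 → Dec 4, 1823: 26 days.
Total: 6115 days.

6115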